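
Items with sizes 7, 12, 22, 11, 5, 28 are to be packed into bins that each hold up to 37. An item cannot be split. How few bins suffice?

Total = 28 + 22 + 12 + 11 + 7 + 5 = 85.
Lower bound: ⌈85/37⌉ = 3 bins.
A packing using 3 bins:
  bin 1: 28 + 7 = 35
  bin 2: 22 + 12 = 34
  bin 3: 11 + 5 = 16
This matches the lower bound, so 3 is optimal.

3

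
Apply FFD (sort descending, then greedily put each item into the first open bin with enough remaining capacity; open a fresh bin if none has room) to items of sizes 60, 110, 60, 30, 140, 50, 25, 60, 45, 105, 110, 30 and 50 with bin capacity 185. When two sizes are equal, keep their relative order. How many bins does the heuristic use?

5

Sorted descending: 140, 110, 110, 105, 60, 60, 60, 50, 50, 45, 30, 30, 25.
  140 → bin 1 (new)  [load 140/185]
  110 → bin 2 (new)  [load 110/185]
  110 → bin 3 (new)  [load 110/185]
  105 → bin 4 (new)  [load 105/185]
  60 → bin 2  [load 170/185]
  60 → bin 3  [load 170/185]
  60 → bin 4  [load 165/185]
  50 → bin 5 (new)  [load 50/185]
  50 → bin 5  [load 100/185]
  45 → bin 1  [load 185/185]
  30 → bin 5  [load 130/185]
  30 → bin 5  [load 160/185]
  25 → bin 5  [load 185/185]
5 bins opened.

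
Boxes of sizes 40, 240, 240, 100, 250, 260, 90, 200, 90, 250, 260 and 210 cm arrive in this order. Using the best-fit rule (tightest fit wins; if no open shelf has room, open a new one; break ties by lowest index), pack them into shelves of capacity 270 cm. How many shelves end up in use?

  40 → shelf 1 (new)  [load 40/270]
  240 → shelf 2 (new)  [load 240/270]
  240 → shelf 3 (new)  [load 240/270]
  100 → shelf 1  [load 140/270]
  250 → shelf 4 (new)  [load 250/270]
  260 → shelf 5 (new)  [load 260/270]
  90 → shelf 1  [load 230/270]
  200 → shelf 6 (new)  [load 200/270]
  90 → shelf 7 (new)  [load 90/270]
  250 → shelf 8 (new)  [load 250/270]
  260 → shelf 9 (new)  [load 260/270]
  210 → shelf 10 (new)  [load 210/270]
10 shelves opened.

10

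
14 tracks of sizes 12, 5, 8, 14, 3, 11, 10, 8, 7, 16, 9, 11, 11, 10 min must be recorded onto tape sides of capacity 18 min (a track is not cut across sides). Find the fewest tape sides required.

Total = 16 + 14 + 12 + 11 + 11 + 11 + 10 + 10 + 9 + 8 + 8 + 7 + 5 + 3 = 135 min.
Lower bound: ⌈135/18⌉ = 8 tape sides.
A packing using 9 tape sides:
  side 1: 16 = 16
  side 2: 14 + 3 = 17
  side 3: 12 + 5 = 17
  side 4: 11 + 7 = 18
  side 5: 11 = 11
  side 6: 11 = 11
  side 7: 10 + 8 = 18
  side 8: 10 + 8 = 18
  side 9: 9 = 9
No arrangement into 8 tape sides stays within capacity, so 9 is optimal.

9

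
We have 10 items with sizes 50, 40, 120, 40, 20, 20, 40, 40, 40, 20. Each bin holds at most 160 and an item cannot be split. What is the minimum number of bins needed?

3

Total = 120 + 50 + 40 + 40 + 40 + 40 + 40 + 20 + 20 + 20 = 430.
Lower bound: ⌈430/160⌉ = 3 bins.
A packing using 3 bins:
  bin 1: 120 + 40 = 160
  bin 2: 50 + 40 + 40 + 20 = 150
  bin 3: 40 + 40 + 20 + 20 = 120
This matches the lower bound, so 3 is optimal.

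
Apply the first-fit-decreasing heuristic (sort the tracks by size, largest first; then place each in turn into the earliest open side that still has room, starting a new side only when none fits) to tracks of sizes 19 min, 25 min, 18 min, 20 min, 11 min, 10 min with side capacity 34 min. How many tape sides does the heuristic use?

4

Sorted descending: 25, 20, 19, 18, 11, 10.
  25 → side 1 (new)  [load 25/34]
  20 → side 2 (new)  [load 20/34]
  19 → side 3 (new)  [load 19/34]
  18 → side 4 (new)  [load 18/34]
  11 → side 2  [load 31/34]
  10 → side 3  [load 29/34]
4 tape sides opened.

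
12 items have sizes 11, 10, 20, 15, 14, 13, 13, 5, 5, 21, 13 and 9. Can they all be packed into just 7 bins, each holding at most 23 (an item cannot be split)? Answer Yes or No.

Total = 149; ⌈149/23⌉ = 7.
The bound of 7 does not rule out 7, but exhaustive search shows no assignment into 7 bins of capacity 23 exists — the minimum is 8.

No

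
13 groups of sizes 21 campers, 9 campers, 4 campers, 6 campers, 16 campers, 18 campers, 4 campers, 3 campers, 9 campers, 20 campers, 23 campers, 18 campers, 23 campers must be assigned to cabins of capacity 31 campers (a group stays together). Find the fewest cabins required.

Total = 23 + 23 + 21 + 20 + 18 + 18 + 16 + 9 + 9 + 6 + 4 + 4 + 3 = 174 campers.
Lower bound: ⌈174/31⌉ = 6 cabins.
Also, 7 groups each exceed 31/2 campers, and no two of those can share a cabin, so at least 7 cabins are needed.
A packing using 7 cabins:
  cabin 1: 23 + 6 = 29
  cabin 2: 23 + 4 + 4 = 31
  cabin 3: 21 + 9 = 30
  cabin 4: 20 + 9 = 29
  cabin 5: 18 + 3 = 21
  cabin 6: 18 = 18
  cabin 7: 16 = 16
This matches the lower bound, so 7 is optimal.

7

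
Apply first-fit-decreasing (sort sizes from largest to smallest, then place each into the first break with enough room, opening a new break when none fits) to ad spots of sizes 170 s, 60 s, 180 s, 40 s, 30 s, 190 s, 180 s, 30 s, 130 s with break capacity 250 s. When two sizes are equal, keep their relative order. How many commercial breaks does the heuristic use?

5

Sorted descending: 190, 180, 180, 170, 130, 60, 40, 30, 30.
  190 → break 1 (new)  [load 190/250]
  180 → break 2 (new)  [load 180/250]
  180 → break 3 (new)  [load 180/250]
  170 → break 4 (new)  [load 170/250]
  130 → break 5 (new)  [load 130/250]
  60 → break 1  [load 250/250]
  40 → break 2  [load 220/250]
  30 → break 2  [load 250/250]
  30 → break 3  [load 210/250]
5 commercial breaks opened.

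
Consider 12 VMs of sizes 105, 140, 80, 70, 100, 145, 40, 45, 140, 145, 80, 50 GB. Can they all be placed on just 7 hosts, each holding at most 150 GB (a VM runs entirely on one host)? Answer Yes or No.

Total = 1140 GB; ⌈1140/150⌉ = 8.
At least 8 hosts are required, but only 7 are allowed.

No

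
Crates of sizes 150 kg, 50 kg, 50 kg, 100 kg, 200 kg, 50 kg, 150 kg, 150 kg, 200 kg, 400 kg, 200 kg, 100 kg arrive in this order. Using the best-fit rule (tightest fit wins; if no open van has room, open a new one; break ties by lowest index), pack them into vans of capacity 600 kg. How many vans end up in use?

  150 → van 1 (new)  [load 150/600]
  50 → van 1  [load 200/600]
  50 → van 1  [load 250/600]
  100 → van 1  [load 350/600]
  200 → van 1  [load 550/600]
  50 → van 1  [load 600/600]
  150 → van 2 (new)  [load 150/600]
  150 → van 2  [load 300/600]
  200 → van 2  [load 500/600]
  400 → van 3 (new)  [load 400/600]
  200 → van 3  [load 600/600]
  100 → van 2  [load 600/600]
3 vans opened.

3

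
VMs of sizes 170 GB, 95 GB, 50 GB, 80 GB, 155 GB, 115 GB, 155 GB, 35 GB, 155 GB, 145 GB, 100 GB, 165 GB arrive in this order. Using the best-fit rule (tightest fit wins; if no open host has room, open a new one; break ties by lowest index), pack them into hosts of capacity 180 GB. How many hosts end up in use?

9

  170 → host 1 (new)  [load 170/180]
  95 → host 2 (new)  [load 95/180]
  50 → host 2  [load 145/180]
  80 → host 3 (new)  [load 80/180]
  155 → host 4 (new)  [load 155/180]
  115 → host 5 (new)  [load 115/180]
  155 → host 6 (new)  [load 155/180]
  35 → host 2  [load 180/180]
  155 → host 7 (new)  [load 155/180]
  145 → host 8 (new)  [load 145/180]
  100 → host 3  [load 180/180]
  165 → host 9 (new)  [load 165/180]
9 hosts opened.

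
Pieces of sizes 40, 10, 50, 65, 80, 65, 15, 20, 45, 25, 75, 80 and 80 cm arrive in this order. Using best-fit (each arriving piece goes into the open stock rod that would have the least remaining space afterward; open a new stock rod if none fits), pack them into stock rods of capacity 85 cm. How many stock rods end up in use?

  40 → stock rod 1 (new)  [load 40/85]
  10 → stock rod 1  [load 50/85]
  50 → stock rod 2 (new)  [load 50/85]
  65 → stock rod 3 (new)  [load 65/85]
  80 → stock rod 4 (new)  [load 80/85]
  65 → stock rod 5 (new)  [load 65/85]
  15 → stock rod 3  [load 80/85]
  20 → stock rod 5  [load 85/85]
  45 → stock rod 6 (new)  [load 45/85]
  25 → stock rod 1  [load 75/85]
  75 → stock rod 7 (new)  [load 75/85]
  80 → stock rod 8 (new)  [load 80/85]
  80 → stock rod 9 (new)  [load 80/85]
9 stock rods opened.

9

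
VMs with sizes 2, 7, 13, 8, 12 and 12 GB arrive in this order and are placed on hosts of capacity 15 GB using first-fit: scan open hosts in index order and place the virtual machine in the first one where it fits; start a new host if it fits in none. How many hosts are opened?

5

  2 → host 1 (new)  [load 2/15]
  7 → host 1  [load 9/15]
  13 → host 2 (new)  [load 13/15]
  8 → host 3 (new)  [load 8/15]
  12 → host 4 (new)  [load 12/15]
  12 → host 5 (new)  [load 12/15]
5 hosts opened.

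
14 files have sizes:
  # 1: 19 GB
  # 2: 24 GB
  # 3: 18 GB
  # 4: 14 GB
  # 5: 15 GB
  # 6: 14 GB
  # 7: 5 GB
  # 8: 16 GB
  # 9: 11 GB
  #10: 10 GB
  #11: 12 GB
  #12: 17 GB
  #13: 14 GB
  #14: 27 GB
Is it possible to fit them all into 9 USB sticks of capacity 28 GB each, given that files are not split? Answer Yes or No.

Yes

A valid assignment using 9 USB sticks:
  USB stick 1: 27 = 27
  USB stick 2: 24 = 24
  USB stick 3: 19 + 5 = 24
  USB stick 4: 18 + 10 = 28
  USB stick 5: 17 + 11 = 28
  USB stick 6: 16 + 12 = 28
  USB stick 7: 15 = 15
  USB stick 8: 14 + 14 = 28
  USB stick 9: 14 = 14
Every load is within 28 GB, so 9 USB sticks suffice.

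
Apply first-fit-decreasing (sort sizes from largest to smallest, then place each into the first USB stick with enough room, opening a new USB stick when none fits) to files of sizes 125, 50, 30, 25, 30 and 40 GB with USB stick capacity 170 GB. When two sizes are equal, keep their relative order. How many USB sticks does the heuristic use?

2

Sorted descending: 125, 50, 40, 30, 30, 25.
  125 → USB stick 1 (new)  [load 125/170]
  50 → USB stick 2 (new)  [load 50/170]
  40 → USB stick 1  [load 165/170]
  30 → USB stick 2  [load 80/170]
  30 → USB stick 2  [load 110/170]
  25 → USB stick 2  [load 135/170]
2 USB sticks opened.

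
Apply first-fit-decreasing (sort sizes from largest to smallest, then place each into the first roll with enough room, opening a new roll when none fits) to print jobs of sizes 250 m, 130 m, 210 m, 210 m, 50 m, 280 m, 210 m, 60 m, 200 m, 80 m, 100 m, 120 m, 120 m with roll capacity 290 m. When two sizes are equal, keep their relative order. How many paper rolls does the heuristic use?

8

Sorted descending: 280, 250, 210, 210, 210, 200, 130, 120, 120, 100, 80, 60, 50.
  280 → roll 1 (new)  [load 280/290]
  250 → roll 2 (new)  [load 250/290]
  210 → roll 3 (new)  [load 210/290]
  210 → roll 4 (new)  [load 210/290]
  210 → roll 5 (new)  [load 210/290]
  200 → roll 6 (new)  [load 200/290]
  130 → roll 7 (new)  [load 130/290]
  120 → roll 7  [load 250/290]
  120 → roll 8 (new)  [load 120/290]
  100 → roll 8  [load 220/290]
  80 → roll 3  [load 290/290]
  60 → roll 4  [load 270/290]
  50 → roll 5  [load 260/290]
8 paper rolls opened.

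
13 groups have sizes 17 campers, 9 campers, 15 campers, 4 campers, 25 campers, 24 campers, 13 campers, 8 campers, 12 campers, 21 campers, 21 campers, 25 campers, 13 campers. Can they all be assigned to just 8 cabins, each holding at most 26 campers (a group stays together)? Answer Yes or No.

No

Total = 207 campers; ⌈207/26⌉ = 8.
The bound of 8 does not rule out 8, but exhaustive search shows no assignment into 8 cabins of capacity 26 campers exists — the minimum is 9.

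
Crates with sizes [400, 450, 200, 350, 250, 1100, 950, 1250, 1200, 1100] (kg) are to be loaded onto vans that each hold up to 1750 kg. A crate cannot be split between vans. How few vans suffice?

Total = 1250 + 1200 + 1100 + 1100 + 950 + 450 + 400 + 350 + 250 + 200 = 7250 kg.
Lower bound: ⌈7250/1750⌉ = 5 vans.
A packing using 5 vans:
  van 1: 1250 + 450 = 1700
  van 2: 1200 + 400 = 1600
  van 3: 1100 + 350 + 250 = 1700
  van 4: 1100 + 200 = 1300
  van 5: 950 = 950
This matches the lower bound, so 5 is optimal.

5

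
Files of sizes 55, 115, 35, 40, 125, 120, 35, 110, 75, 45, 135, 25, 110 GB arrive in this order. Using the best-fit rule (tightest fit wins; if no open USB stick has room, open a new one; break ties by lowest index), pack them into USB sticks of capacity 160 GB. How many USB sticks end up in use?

  55 → USB stick 1 (new)  [load 55/160]
  115 → USB stick 2 (new)  [load 115/160]
  35 → USB stick 2  [load 150/160]
  40 → USB stick 1  [load 95/160]
  125 → USB stick 3 (new)  [load 125/160]
  120 → USB stick 4 (new)  [load 120/160]
  35 → USB stick 3  [load 160/160]
  110 → USB stick 5 (new)  [load 110/160]
  75 → USB stick 6 (new)  [load 75/160]
  45 → USB stick 5  [load 155/160]
  135 → USB stick 7 (new)  [load 135/160]
  25 → USB stick 7  [load 160/160]
  110 → USB stick 8 (new)  [load 110/160]
8 USB sticks opened.

8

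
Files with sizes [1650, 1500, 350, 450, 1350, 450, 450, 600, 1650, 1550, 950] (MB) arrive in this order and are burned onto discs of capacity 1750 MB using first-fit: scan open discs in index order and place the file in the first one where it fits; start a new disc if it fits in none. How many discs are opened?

  1650 → disc 1 (new)  [load 1650/1750]
  1500 → disc 2 (new)  [load 1500/1750]
  350 → disc 3 (new)  [load 350/1750]
  450 → disc 3  [load 800/1750]
  1350 → disc 4 (new)  [load 1350/1750]
  450 → disc 3  [load 1250/1750]
  450 → disc 3  [load 1700/1750]
  600 → disc 5 (new)  [load 600/1750]
  1650 → disc 6 (new)  [load 1650/1750]
  1550 → disc 7 (new)  [load 1550/1750]
  950 → disc 5  [load 1550/1750]
7 discs opened.

7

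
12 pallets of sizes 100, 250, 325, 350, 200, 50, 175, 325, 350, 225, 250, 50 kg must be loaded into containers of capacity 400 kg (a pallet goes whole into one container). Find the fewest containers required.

8

Total = 350 + 350 + 325 + 325 + 250 + 250 + 225 + 200 + 175 + 100 + 50 + 50 = 2650 kg.
Lower bound: ⌈2650/400⌉ = 7 containers.
A packing using 8 containers:
  container 1: 350 + 50 = 400
  container 2: 350 + 50 = 400
  container 3: 325 = 325
  container 4: 325 = 325
  container 5: 250 + 100 = 350
  container 6: 250 = 250
  container 7: 225 + 175 = 400
  container 8: 200 = 200
No arrangement into 7 containers stays within capacity, so 8 is optimal.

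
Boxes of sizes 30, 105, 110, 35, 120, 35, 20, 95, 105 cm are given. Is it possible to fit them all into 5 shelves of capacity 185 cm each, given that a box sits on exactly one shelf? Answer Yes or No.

Yes

A valid assignment using 5 shelves:
  shelf 1: 120 + 35 + 30 = 185
  shelf 2: 110 + 35 + 20 = 165
  shelf 3: 105 = 105
  shelf 4: 105 = 105
  shelf 5: 95 = 95
Every load is within 185 cm, so 5 shelves suffice.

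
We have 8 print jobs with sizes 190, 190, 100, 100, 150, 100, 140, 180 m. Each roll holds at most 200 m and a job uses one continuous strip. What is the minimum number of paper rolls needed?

Total = 190 + 190 + 180 + 150 + 140 + 100 + 100 + 100 = 1150 m.
Lower bound: ⌈1150/200⌉ = 6 paper rolls.
A packing using 7 paper rolls:
  roll 1: 190 = 190
  roll 2: 190 = 190
  roll 3: 180 = 180
  roll 4: 150 = 150
  roll 5: 140 = 140
  roll 6: 100 + 100 = 200
  roll 7: 100 = 100
No arrangement into 6 paper rolls stays within capacity, so 7 is optimal.

7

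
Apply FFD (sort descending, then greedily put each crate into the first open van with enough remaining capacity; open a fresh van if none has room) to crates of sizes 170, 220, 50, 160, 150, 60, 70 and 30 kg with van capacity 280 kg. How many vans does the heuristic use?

4

Sorted descending: 220, 170, 160, 150, 70, 60, 50, 30.
  220 → van 1 (new)  [load 220/280]
  170 → van 2 (new)  [load 170/280]
  160 → van 3 (new)  [load 160/280]
  150 → van 4 (new)  [load 150/280]
  70 → van 2  [load 240/280]
  60 → van 1  [load 280/280]
  50 → van 3  [load 210/280]
  30 → van 2  [load 270/280]
4 vans opened.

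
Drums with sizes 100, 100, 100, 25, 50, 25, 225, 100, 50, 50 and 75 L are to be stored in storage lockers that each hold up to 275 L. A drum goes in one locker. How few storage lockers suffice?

4

Total = 225 + 100 + 100 + 100 + 100 + 75 + 50 + 50 + 50 + 25 + 25 = 900 L.
Lower bound: ⌈900/275⌉ = 4 storage lockers.
A packing using 4 storage lockers:
  locker 1: 225 + 50 = 275
  locker 2: 100 + 100 + 75 = 275
  locker 3: 100 + 100 + 50 + 25 = 275
  locker 4: 50 + 25 = 75
This matches the lower bound, so 4 is optimal.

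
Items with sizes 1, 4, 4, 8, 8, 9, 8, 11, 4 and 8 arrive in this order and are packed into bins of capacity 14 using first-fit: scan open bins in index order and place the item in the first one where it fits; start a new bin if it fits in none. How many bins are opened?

  1 → bin 1 (new)  [load 1/14]
  4 → bin 1  [load 5/14]
  4 → bin 1  [load 9/14]
  8 → bin 2 (new)  [load 8/14]
  8 → bin 3 (new)  [load 8/14]
  9 → bin 4 (new)  [load 9/14]
  8 → bin 5 (new)  [load 8/14]
  11 → bin 6 (new)  [load 11/14]
  4 → bin 1  [load 13/14]
  8 → bin 7 (new)  [load 8/14]
7 bins opened.

7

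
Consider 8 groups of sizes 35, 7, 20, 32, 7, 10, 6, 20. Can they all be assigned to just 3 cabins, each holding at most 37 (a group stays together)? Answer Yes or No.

Total = 137; ⌈137/37⌉ = 4.
At least 4 cabins are required, but only 3 are allowed.

No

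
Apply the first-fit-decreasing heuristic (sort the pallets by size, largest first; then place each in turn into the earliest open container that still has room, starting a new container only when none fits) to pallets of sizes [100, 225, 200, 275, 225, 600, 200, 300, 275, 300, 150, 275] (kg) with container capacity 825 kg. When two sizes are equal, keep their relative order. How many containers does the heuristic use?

4

Sorted descending: 600, 300, 300, 275, 275, 275, 225, 225, 200, 200, 150, 100.
  600 → container 1 (new)  [load 600/825]
  300 → container 2 (new)  [load 300/825]
  300 → container 2  [load 600/825]
  275 → container 3 (new)  [load 275/825]
  275 → container 3  [load 550/825]
  275 → container 3  [load 825/825]
  225 → container 1  [load 825/825]
  225 → container 2  [load 825/825]
  200 → container 4 (new)  [load 200/825]
  200 → container 4  [load 400/825]
  150 → container 4  [load 550/825]
  100 → container 4  [load 650/825]
4 containers opened.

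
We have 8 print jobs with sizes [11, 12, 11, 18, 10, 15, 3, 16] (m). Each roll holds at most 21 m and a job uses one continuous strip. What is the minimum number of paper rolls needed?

Total = 18 + 16 + 15 + 12 + 11 + 11 + 10 + 3 = 96 m.
Lower bound: ⌈96/21⌉ = 5 paper rolls.
Also, 6 print jobs each exceed 21/2 m, and no two of those can share a roll, so at least 6 paper rolls are needed.
A packing using 6 paper rolls:
  roll 1: 18 + 3 = 21
  roll 2: 16 = 16
  roll 3: 15 = 15
  roll 4: 12 = 12
  roll 5: 11 + 10 = 21
  roll 6: 11 = 11
This matches the lower bound, so 6 is optimal.

6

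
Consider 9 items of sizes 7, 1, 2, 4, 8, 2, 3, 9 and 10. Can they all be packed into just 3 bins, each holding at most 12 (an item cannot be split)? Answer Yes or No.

Total = 46; ⌈46/12⌉ = 4.
At least 4 bins are required, but only 3 are allowed.

No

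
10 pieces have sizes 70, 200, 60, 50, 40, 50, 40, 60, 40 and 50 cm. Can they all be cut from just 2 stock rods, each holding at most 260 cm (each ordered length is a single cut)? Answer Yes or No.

Total = 660 cm; ⌈660/260⌉ = 3.
At least 3 stock rods are required, but only 2 are allowed.

No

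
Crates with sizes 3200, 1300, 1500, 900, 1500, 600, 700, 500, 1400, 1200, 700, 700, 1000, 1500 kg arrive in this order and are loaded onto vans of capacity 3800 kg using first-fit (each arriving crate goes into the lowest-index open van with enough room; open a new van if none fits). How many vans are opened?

5

  3200 → van 1 (new)  [load 3200/3800]
  1300 → van 2 (new)  [load 1300/3800]
  1500 → van 2  [load 2800/3800]
  900 → van 2  [load 3700/3800]
  1500 → van 3 (new)  [load 1500/3800]
  600 → van 1  [load 3800/3800]
  700 → van 3  [load 2200/3800]
  500 → van 3  [load 2700/3800]
  1400 → van 4 (new)  [load 1400/3800]
  1200 → van 4  [load 2600/3800]
  700 → van 3  [load 3400/3800]
  700 → van 4  [load 3300/3800]
  1000 → van 5 (new)  [load 1000/3800]
  1500 → van 5  [load 2500/3800]
5 vans opened.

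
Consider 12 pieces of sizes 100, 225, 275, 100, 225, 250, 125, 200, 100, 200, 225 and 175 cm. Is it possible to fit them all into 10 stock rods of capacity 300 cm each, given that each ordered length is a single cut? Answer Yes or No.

A valid assignment using 9 stock rods:
  stock rod 1: 275 = 275
  stock rod 2: 250 = 250
  stock rod 3: 225 = 225
  stock rod 4: 225 = 225
  stock rod 5: 225 = 225
  stock rod 6: 200 + 100 = 300
  stock rod 7: 200 + 100 = 300
  stock rod 8: 175 + 125 = 300
  stock rod 9: 100 = 100
That uses only 9 ≤ 10, so 10 stock rods are enough.

Yes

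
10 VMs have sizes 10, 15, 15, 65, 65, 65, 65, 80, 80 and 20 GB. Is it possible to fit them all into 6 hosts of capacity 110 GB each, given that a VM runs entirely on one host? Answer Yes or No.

Yes

A valid assignment using 6 hosts:
  host 1: 80 + 20 + 10 = 110
  host 2: 80 + 15 + 15 = 110
  host 3: 65 = 65
  host 4: 65 = 65
  host 5: 65 = 65
  host 6: 65 = 65
Every load is within 110 GB, so 6 hosts suffice.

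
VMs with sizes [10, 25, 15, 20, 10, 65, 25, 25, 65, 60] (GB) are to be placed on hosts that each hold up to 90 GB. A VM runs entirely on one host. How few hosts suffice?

4

Total = 65 + 65 + 60 + 25 + 25 + 25 + 20 + 15 + 10 + 10 = 320 GB.
Lower bound: ⌈320/90⌉ = 4 hosts.
A packing using 4 hosts:
  host 1: 65 + 25 = 90
  host 2: 65 + 25 = 90
  host 3: 60 + 25 = 85
  host 4: 20 + 15 + 10 + 10 = 55
This matches the lower bound, so 4 is optimal.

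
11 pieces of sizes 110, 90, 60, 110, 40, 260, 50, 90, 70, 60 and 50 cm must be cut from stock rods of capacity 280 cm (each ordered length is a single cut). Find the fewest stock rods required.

4

Total = 260 + 110 + 110 + 90 + 90 + 70 + 60 + 60 + 50 + 50 + 40 = 990 cm.
Lower bound: ⌈990/280⌉ = 4 stock rods.
A packing using 4 stock rods:
  stock rod 1: 260 = 260
  stock rod 2: 110 + 110 + 60 = 280
  stock rod 3: 90 + 90 + 70 = 250
  stock rod 4: 60 + 50 + 50 + 40 = 200
This matches the lower bound, so 4 is optimal.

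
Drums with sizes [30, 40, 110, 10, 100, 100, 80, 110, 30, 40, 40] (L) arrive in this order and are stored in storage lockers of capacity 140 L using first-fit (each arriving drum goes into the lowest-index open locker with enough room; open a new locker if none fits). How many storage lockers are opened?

  30 → locker 1 (new)  [load 30/140]
  40 → locker 1  [load 70/140]
  110 → locker 2 (new)  [load 110/140]
  10 → locker 1  [load 80/140]
  100 → locker 3 (new)  [load 100/140]
  100 → locker 4 (new)  [load 100/140]
  80 → locker 5 (new)  [load 80/140]
  110 → locker 6 (new)  [load 110/140]
  30 → locker 1  [load 110/140]
  40 → locker 3  [load 140/140]
  40 → locker 4  [load 140/140]
6 storage lockers opened.

6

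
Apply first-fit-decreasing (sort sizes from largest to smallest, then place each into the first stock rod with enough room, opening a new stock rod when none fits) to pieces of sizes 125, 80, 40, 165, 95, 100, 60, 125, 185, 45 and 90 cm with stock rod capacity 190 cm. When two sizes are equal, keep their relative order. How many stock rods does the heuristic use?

7

Sorted descending: 185, 165, 125, 125, 100, 95, 90, 80, 60, 45, 40.
  185 → stock rod 1 (new)  [load 185/190]
  165 → stock rod 2 (new)  [load 165/190]
  125 → stock rod 3 (new)  [load 125/190]
  125 → stock rod 4 (new)  [load 125/190]
  100 → stock rod 5 (new)  [load 100/190]
  95 → stock rod 6 (new)  [load 95/190]
  90 → stock rod 5  [load 190/190]
  80 → stock rod 6  [load 175/190]
  60 → stock rod 3  [load 185/190]
  45 → stock rod 4  [load 170/190]
  40 → stock rod 7 (new)  [load 40/190]
7 stock rods opened.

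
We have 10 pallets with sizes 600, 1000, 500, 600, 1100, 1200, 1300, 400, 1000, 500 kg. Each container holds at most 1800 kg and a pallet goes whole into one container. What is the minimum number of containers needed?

Total = 1300 + 1200 + 1100 + 1000 + 1000 + 600 + 600 + 500 + 500 + 400 = 8200 kg.
Lower bound: ⌈8200/1800⌉ = 5 containers.
A packing using 5 containers:
  container 1: 1300 + 500 = 1800
  container 2: 1200 + 600 = 1800
  container 3: 1100 + 600 = 1700
  container 4: 1000 + 500 = 1500
  container 5: 1000 + 400 = 1400
This matches the lower bound, so 5 is optimal.

5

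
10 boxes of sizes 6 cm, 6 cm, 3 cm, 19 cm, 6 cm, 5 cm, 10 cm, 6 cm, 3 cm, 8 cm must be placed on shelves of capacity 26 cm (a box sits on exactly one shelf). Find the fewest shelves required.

Total = 19 + 10 + 8 + 6 + 6 + 6 + 6 + 5 + 3 + 3 = 72 cm.
Lower bound: ⌈72/26⌉ = 3 shelves.
A packing using 3 shelves:
  shelf 1: 19 + 6 = 25
  shelf 2: 10 + 8 + 6 = 24
  shelf 3: 6 + 6 + 5 + 3 + 3 = 23
This matches the lower bound, so 3 is optimal.

3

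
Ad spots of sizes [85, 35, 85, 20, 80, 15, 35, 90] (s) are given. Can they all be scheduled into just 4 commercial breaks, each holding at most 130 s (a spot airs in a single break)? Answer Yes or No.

A valid assignment using 4 commercial breaks:
  break 1: 90 + 35 = 125
  break 2: 85 + 35 = 120
  break 3: 85 + 20 + 15 = 120
  break 4: 80 = 80
Every load is within 130 s, so 4 commercial breaks suffice.

Yes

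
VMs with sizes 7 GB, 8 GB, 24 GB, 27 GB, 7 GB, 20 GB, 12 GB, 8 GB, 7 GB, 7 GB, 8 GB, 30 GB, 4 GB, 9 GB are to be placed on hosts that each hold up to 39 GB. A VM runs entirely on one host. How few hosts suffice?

Total = 30 + 27 + 24 + 20 + 12 + 9 + 8 + 8 + 8 + 7 + 7 + 7 + 7 + 4 = 178 GB.
Lower bound: ⌈178/39⌉ = 5 hosts.
A packing using 5 hosts:
  host 1: 30 + 9 = 39
  host 2: 27 + 12 = 39
  host 3: 24 + 8 + 7 = 39
  host 4: 20 + 8 + 8 = 36
  host 5: 7 + 7 + 7 + 4 = 25
This matches the lower bound, so 5 is optimal.

5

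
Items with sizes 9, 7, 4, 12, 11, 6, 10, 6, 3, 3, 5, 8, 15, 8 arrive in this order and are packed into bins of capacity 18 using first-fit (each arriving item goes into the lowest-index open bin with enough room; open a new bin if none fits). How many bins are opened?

7

  9 → bin 1 (new)  [load 9/18]
  7 → bin 1  [load 16/18]
  4 → bin 2 (new)  [load 4/18]
  12 → bin 2  [load 16/18]
  11 → bin 3 (new)  [load 11/18]
  6 → bin 3  [load 17/18]
  10 → bin 4 (new)  [load 10/18]
  6 → bin 4  [load 16/18]
  3 → bin 5 (new)  [load 3/18]
  3 → bin 5  [load 6/18]
  5 → bin 5  [load 11/18]
  8 → bin 6 (new)  [load 8/18]
  15 → bin 7 (new)  [load 15/18]
  8 → bin 6  [load 16/18]
7 bins opened.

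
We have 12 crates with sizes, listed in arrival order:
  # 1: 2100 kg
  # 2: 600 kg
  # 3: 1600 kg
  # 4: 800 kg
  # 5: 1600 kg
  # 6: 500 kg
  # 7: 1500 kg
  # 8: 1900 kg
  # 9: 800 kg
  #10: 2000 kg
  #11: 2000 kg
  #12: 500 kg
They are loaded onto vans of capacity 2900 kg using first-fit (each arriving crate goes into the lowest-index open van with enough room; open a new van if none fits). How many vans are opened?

7

  2100 → van 1 (new)  [load 2100/2900]
  600 → van 1  [load 2700/2900]
  1600 → van 2 (new)  [load 1600/2900]
  800 → van 2  [load 2400/2900]
  1600 → van 3 (new)  [load 1600/2900]
  500 → van 2  [load 2900/2900]
  1500 → van 4 (new)  [load 1500/2900]
  1900 → van 5 (new)  [load 1900/2900]
  800 → van 3  [load 2400/2900]
  2000 → van 6 (new)  [load 2000/2900]
  2000 → van 7 (new)  [load 2000/2900]
  500 → van 3  [load 2900/2900]
7 vans opened.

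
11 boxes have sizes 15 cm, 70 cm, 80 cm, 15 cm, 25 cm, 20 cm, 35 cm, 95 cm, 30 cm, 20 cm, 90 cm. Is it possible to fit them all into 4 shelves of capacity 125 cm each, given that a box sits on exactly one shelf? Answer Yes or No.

Yes

A valid assignment using 4 shelves:
  shelf 1: 95 + 30 = 125
  shelf 2: 90 + 35 = 125
  shelf 3: 80 + 25 + 20 = 125
  shelf 4: 70 + 20 + 15 + 15 = 120
Every load is within 125 cm, so 4 shelves suffice.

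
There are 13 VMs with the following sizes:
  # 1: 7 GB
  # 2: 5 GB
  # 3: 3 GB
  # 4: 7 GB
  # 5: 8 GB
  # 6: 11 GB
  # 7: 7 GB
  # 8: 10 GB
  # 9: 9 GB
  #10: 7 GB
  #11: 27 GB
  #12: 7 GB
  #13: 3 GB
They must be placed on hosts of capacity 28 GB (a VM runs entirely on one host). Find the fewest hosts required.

Total = 27 + 11 + 10 + 9 + 8 + 7 + 7 + 7 + 7 + 7 + 5 + 3 + 3 = 111 GB.
Lower bound: ⌈111/28⌉ = 4 hosts.
A packing using 4 hosts:
  host 1: 27 = 27
  host 2: 11 + 10 + 7 = 28
  host 3: 9 + 8 + 5 + 3 + 3 = 28
  host 4: 7 + 7 + 7 + 7 = 28
This matches the lower bound, so 4 is optimal.

4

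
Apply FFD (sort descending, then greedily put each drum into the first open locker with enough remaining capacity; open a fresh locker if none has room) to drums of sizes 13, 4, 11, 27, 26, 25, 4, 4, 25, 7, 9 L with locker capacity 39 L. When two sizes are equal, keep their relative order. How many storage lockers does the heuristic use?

Sorted descending: 27, 26, 25, 25, 13, 11, 9, 7, 4, 4, 4.
  27 → locker 1 (new)  [load 27/39]
  26 → locker 2 (new)  [load 26/39]
  25 → locker 3 (new)  [load 25/39]
  25 → locker 4 (new)  [load 25/39]
  13 → locker 2  [load 39/39]
  11 → locker 1  [load 38/39]
  9 → locker 3  [load 34/39]
  7 → locker 4  [load 32/39]
  4 → locker 3  [load 38/39]
  4 → locker 4  [load 36/39]
  4 → locker 5 (new)  [load 4/39]
5 storage lockers opened.

5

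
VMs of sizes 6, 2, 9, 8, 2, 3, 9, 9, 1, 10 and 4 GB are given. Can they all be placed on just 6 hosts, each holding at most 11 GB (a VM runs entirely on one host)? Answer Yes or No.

Yes

A valid assignment using 6 hosts:
  host 1: 10 + 1 = 11
  host 2: 9 + 2 = 11
  host 3: 9 + 2 = 11
  host 4: 9 = 9
  host 5: 8 + 3 = 11
  host 6: 6 + 4 = 10
Every load is within 11 GB, so 6 hosts suffice.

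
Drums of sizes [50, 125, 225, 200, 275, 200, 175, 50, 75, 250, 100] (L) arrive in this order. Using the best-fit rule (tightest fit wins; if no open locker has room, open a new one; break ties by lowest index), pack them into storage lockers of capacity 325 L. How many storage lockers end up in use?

7

  50 → locker 1 (new)  [load 50/325]
  125 → locker 1  [load 175/325]
  225 → locker 2 (new)  [load 225/325]
  200 → locker 3 (new)  [load 200/325]
  275 → locker 4 (new)  [load 275/325]
  200 → locker 5 (new)  [load 200/325]
  175 → locker 6 (new)  [load 175/325]
  50 → locker 4  [load 325/325]
  75 → locker 2  [load 300/325]
  250 → locker 7 (new)  [load 250/325]
  100 → locker 3  [load 300/325]
7 storage lockers opened.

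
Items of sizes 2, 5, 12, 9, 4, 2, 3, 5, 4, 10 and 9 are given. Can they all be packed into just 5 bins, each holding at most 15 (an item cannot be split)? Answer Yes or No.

A valid assignment using 5 bins:
  bin 1: 12 + 3 = 15
  bin 2: 10 + 5 = 15
  bin 3: 9 + 5 = 14
  bin 4: 9 + 4 + 2 = 15
  bin 5: 4 + 2 = 6
Every load is within 15, so 5 bins suffice.

Yes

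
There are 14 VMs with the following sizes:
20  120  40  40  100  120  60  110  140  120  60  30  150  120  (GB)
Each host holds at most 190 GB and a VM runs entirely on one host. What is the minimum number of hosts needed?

8

Total = 150 + 140 + 120 + 120 + 120 + 120 + 110 + 100 + 60 + 60 + 40 + 40 + 30 + 20 = 1230 GB.
Lower bound: ⌈1230/190⌉ = 7 hosts.
Also, 8 VMs each exceed 95 GB, and no two of those can share a host, so at least 8 hosts are needed.
A packing using 8 hosts:
  host 1: 150 + 40 = 190
  host 2: 140 + 40 = 180
  host 3: 120 + 60 = 180
  host 4: 120 + 60 = 180
  host 5: 120 + 30 + 20 = 170
  host 6: 120 = 120
  host 7: 110 = 110
  host 8: 100 = 100
This matches the lower bound, so 8 is optimal.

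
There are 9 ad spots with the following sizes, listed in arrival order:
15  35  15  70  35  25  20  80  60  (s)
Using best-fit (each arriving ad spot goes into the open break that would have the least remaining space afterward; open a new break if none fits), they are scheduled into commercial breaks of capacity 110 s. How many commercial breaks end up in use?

4

  15 → break 1 (new)  [load 15/110]
  35 → break 1  [load 50/110]
  15 → break 1  [load 65/110]
  70 → break 2 (new)  [load 70/110]
  35 → break 2  [load 105/110]
  25 → break 1  [load 90/110]
  20 → break 1  [load 110/110]
  80 → break 3 (new)  [load 80/110]
  60 → break 4 (new)  [load 60/110]
4 commercial breaks opened.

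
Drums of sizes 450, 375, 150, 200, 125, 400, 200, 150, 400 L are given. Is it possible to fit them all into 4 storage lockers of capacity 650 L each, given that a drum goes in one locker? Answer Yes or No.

A valid assignment using 4 storage lockers:
  locker 1: 450 + 200 = 650
  locker 2: 400 + 200 = 600
  locker 3: 400 + 150 = 550
  locker 4: 375 + 150 + 125 = 650
Every load is within 650 L, so 4 storage lockers suffice.

Yes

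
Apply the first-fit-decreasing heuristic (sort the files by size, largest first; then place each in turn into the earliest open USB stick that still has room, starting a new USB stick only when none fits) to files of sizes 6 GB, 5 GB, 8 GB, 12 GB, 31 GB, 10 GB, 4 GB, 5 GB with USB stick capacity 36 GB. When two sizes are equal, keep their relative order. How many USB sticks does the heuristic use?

Sorted descending: 31, 12, 10, 8, 6, 5, 5, 4.
  31 → USB stick 1 (new)  [load 31/36]
  12 → USB stick 2 (new)  [load 12/36]
  10 → USB stick 2  [load 22/36]
  8 → USB stick 2  [load 30/36]
  6 → USB stick 2  [load 36/36]
  5 → USB stick 1  [load 36/36]
  5 → USB stick 3 (new)  [load 5/36]
  4 → USB stick 3  [load 9/36]
3 USB sticks opened.

3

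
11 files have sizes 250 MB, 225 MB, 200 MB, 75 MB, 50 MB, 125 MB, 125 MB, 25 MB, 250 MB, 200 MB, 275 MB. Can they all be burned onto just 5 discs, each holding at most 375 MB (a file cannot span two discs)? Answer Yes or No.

Total = 1800 MB; ⌈1800/375⌉ = 5.
6 files each exceed half the capacity and cannot share a disc, forcing at least 6 discs.
At least 6 discs are required, but only 5 are allowed.

No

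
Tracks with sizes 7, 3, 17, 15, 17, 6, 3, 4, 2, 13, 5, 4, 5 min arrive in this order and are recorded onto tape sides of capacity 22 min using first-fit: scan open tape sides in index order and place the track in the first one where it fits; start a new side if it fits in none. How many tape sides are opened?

5

  7 → side 1 (new)  [load 7/22]
  3 → side 1  [load 10/22]
  17 → side 2 (new)  [load 17/22]
  15 → side 3 (new)  [load 15/22]
  17 → side 4 (new)  [load 17/22]
  6 → side 1  [load 16/22]
  3 → side 1  [load 19/22]
  4 → side 2  [load 21/22]
  2 → side 1  [load 21/22]
  13 → side 5 (new)  [load 13/22]
  5 → side 3  [load 20/22]
  4 → side 4  [load 21/22]
  5 → side 5  [load 18/22]
5 tape sides opened.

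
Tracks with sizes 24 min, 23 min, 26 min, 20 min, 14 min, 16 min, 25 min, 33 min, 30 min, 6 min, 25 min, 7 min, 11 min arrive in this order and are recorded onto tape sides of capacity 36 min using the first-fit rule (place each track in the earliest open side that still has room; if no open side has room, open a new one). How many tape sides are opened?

9

  24 → side 1 (new)  [load 24/36]
  23 → side 2 (new)  [load 23/36]
  26 → side 3 (new)  [load 26/36]
  20 → side 4 (new)  [load 20/36]
  14 → side 4  [load 34/36]
  16 → side 5 (new)  [load 16/36]
  25 → side 6 (new)  [load 25/36]
  33 → side 7 (new)  [load 33/36]
  30 → side 8 (new)  [load 30/36]
  6 → side 1  [load 30/36]
  25 → side 9 (new)  [load 25/36]
  7 → side 2  [load 30/36]
  11 → side 5  [load 27/36]
9 tape sides opened.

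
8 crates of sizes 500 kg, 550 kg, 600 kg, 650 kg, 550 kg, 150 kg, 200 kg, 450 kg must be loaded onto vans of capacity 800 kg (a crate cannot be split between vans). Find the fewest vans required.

6

Total = 650 + 600 + 550 + 550 + 500 + 450 + 200 + 150 = 3650 kg.
Lower bound: ⌈3650/800⌉ = 5 vans.
Also, 6 crates each exceed 400 kg, and no two of those can share a van, so at least 6 vans are needed.
A packing using 6 vans:
  van 1: 650 + 150 = 800
  van 2: 600 + 200 = 800
  van 3: 550 = 550
  van 4: 550 = 550
  van 5: 500 = 500
  van 6: 450 = 450
This matches the lower bound, so 6 is optimal.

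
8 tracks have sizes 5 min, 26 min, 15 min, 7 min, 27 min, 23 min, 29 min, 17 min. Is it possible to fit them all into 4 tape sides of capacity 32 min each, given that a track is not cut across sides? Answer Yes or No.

No

Total = 149 min; ⌈149/32⌉ = 5.
At least 5 tape sides are required, but only 4 are allowed.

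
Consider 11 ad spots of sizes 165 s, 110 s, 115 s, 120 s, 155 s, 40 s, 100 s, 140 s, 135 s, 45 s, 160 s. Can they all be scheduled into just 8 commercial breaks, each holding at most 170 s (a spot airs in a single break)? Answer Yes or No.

No

Total = 1285 s; ⌈1285/170⌉ = 8.
9 ad spots each exceed half the capacity and cannot share a break, forcing at least 9 commercial breaks.
At least 9 commercial breaks are required, but only 8 are allowed.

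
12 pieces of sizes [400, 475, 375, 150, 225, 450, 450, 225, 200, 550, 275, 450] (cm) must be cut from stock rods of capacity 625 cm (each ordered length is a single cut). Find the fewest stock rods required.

Total = 550 + 475 + 450 + 450 + 450 + 400 + 375 + 275 + 225 + 225 + 200 + 150 = 4225 cm.
Lower bound: ⌈4225/625⌉ = 7 stock rods.
A packing using 8 stock rods:
  stock rod 1: 550 = 550
  stock rod 2: 475 + 150 = 625
  stock rod 3: 450 = 450
  stock rod 4: 450 = 450
  stock rod 5: 450 = 450
  stock rod 6: 400 + 225 = 625
  stock rod 7: 375 + 225 = 600
  stock rod 8: 275 + 200 = 475
No arrangement into 7 stock rods stays within capacity, so 8 is optimal.

8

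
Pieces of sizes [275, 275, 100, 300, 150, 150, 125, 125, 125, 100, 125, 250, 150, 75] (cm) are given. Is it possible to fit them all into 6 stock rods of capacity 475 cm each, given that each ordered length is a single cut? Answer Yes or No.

Yes

A valid assignment using 6 stock rods:
  stock rod 1: 300 + 150 = 450
  stock rod 2: 275 + 150 = 425
  stock rod 3: 275 + 150 = 425
  stock rod 4: 250 + 125 + 100 = 475
  stock rod 5: 125 + 125 + 125 + 100 = 475
  stock rod 6: 75 = 75
Every load is within 475 cm, so 6 stock rods suffice.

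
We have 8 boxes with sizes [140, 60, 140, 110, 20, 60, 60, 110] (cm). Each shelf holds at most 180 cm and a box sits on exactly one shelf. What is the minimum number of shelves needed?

Total = 140 + 140 + 110 + 110 + 60 + 60 + 60 + 20 = 700 cm.
Lower bound: ⌈700/180⌉ = 4 shelves.
A packing using 5 shelves:
  shelf 1: 140 + 20 = 160
  shelf 2: 140 = 140
  shelf 3: 110 + 60 = 170
  shelf 4: 110 + 60 = 170
  shelf 5: 60 = 60
No arrangement into 4 shelves stays within capacity, so 5 is optimal.

5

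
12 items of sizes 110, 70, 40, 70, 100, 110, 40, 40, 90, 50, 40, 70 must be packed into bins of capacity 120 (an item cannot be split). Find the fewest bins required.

8

Total = 110 + 110 + 100 + 90 + 70 + 70 + 70 + 50 + 40 + 40 + 40 + 40 = 830.
Lower bound: ⌈830/120⌉ = 7 bins.
A packing using 8 bins:
  bin 1: 110 = 110
  bin 2: 110 = 110
  bin 3: 100 = 100
  bin 4: 90 = 90
  bin 5: 70 + 50 = 120
  bin 6: 70 + 40 = 110
  bin 7: 70 + 40 = 110
  bin 8: 40 + 40 = 80
No arrangement into 7 bins stays within capacity, so 8 is optimal.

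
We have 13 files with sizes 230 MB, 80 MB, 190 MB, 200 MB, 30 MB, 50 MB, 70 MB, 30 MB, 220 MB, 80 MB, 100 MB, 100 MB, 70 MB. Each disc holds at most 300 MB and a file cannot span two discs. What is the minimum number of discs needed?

Total = 230 + 220 + 200 + 190 + 100 + 100 + 80 + 80 + 70 + 70 + 50 + 30 + 30 = 1450 MB.
Lower bound: ⌈1450/300⌉ = 5 discs.
A packing using 5 discs:
  disc 1: 230 + 70 = 300
  disc 2: 220 + 80 = 300
  disc 3: 200 + 100 = 300
  disc 4: 190 + 100 = 290
  disc 5: 80 + 70 + 50 + 30 + 30 = 260
This matches the lower bound, so 5 is optimal.

5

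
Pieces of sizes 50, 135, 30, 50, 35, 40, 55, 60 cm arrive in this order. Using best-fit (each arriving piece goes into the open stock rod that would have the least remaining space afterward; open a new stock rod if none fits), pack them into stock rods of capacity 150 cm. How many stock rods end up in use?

4

  50 → stock rod 1 (new)  [load 50/150]
  135 → stock rod 2 (new)  [load 135/150]
  30 → stock rod 1  [load 80/150]
  50 → stock rod 1  [load 130/150]
  35 → stock rod 3 (new)  [load 35/150]
  40 → stock rod 3  [load 75/150]
  55 → stock rod 3  [load 130/150]
  60 → stock rod 4 (new)  [load 60/150]
4 stock rods opened.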